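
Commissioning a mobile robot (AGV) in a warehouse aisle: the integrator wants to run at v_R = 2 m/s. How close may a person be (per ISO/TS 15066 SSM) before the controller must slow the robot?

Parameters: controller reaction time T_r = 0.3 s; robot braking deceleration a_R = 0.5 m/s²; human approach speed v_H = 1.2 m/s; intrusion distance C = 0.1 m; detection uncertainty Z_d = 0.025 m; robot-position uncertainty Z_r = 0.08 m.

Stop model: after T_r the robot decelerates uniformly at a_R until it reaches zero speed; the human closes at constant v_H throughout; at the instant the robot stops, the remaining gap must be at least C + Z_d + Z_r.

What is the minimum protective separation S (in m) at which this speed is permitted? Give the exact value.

S_min = 1993/200 m = 9.9650 m

stop time T_s = 2/(1/2) = 4.0000 s
robot in T_r: 2.0000·0.3000 = 0.6000 m
braking distance = 2.0000²/(2·0.5000) = 4.0000 m
human over T_r+T_s: 1.2000·(0.3000+4.0000) = 5.1600 m
margins: 0.1000+0.0250+0.0800 = 0.2050 m
S_min ≈ 0.6000+4.0000+5.1600+0.2050  ⇒  S_min = 1993/200 m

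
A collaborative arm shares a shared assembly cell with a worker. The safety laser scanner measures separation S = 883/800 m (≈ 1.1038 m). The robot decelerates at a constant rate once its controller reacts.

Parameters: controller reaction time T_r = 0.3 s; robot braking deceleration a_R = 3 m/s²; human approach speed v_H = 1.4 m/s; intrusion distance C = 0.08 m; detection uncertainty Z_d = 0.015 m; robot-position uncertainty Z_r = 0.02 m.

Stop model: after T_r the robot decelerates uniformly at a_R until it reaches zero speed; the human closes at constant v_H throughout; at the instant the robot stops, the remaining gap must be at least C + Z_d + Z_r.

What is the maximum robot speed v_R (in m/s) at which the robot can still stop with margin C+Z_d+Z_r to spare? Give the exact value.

collect terms ⇒ (1/6)·v_R² + (23/30)·v_R + (-91/160) = 0
  disc = (23/30)² − 4·(1/6)·(-91/160) = 3481/3600 ; √disc = 59/60
  v_R = (−(23/30) + 59/60) / (2·(1/6)) = 13/20 m/s
check:
braking lasts T_s = (13/20)/3 = 0.2167 s
robot in T_r: 0.6500·0.3000 = 0.1950 m
robot covers 0.6500·0.2167 − ½·3.0000·0.2167² = 0.0704 m while stopping
human over T_r+T_s: 1.4000·(0.3000+0.2167) = 0.7233 m
residual clearance needed = 0.0800+0.0150+0.0200 = 0.1150 m
sum ≈ 0.1950+0.0704+0.7233+0.1150 ≈ 1.1038 m = S ✓

v_R_max = 13/20 m/s = 0.6500 m/s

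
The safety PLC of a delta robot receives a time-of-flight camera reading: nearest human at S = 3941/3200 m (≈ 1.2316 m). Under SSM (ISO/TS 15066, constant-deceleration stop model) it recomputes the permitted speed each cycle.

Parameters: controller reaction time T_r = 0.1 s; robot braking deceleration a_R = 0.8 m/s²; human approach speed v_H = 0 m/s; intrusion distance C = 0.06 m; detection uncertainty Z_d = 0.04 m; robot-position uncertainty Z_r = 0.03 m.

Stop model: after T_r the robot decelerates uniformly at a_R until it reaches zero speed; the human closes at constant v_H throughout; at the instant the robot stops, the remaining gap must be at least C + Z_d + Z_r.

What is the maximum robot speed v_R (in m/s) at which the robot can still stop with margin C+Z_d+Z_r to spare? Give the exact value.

v_R_max = 5/4 m/s = 1.2500 m/s

quadratic (5/8)·v² + (1/10)·v + (-141/128) = 0
  disc = (1/10)² − 4·(5/8)·(-141/128) = 17689/6400 ; √disc = 133/80
  v_R = (−(1/10) + 133/80) / (2·(5/8)) = 5/4 m/s
check:
T_s = v_R/a_R = (5/4)/(4/5) = 1.5625 s
reaction-phase robot travel = 1.2500·0.1000 = 0.1250 m
robot under decel: 1.2500²/(2·0.8000) = 0.9766 m
person approaches 0.0000·(0.1000+1.5625) = 0.0000 m
residual clearance needed = 0.0600+0.0400+0.0300 = 0.1300 m
sum ≈ 0.1250+0.9766+0.0000+0.1300 ≈ 1.2316 m = S ✓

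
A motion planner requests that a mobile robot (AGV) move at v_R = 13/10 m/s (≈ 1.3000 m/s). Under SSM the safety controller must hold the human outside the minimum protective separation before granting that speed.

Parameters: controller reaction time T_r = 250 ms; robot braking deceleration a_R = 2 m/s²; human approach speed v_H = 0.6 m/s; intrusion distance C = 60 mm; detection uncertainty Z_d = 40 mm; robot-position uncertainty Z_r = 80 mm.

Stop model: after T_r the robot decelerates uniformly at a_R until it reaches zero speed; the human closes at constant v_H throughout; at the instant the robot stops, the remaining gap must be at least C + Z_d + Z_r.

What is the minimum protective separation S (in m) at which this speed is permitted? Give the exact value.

stop time T_s = (13/10)/2 = 0.6500 s
robot in T_r: 1.3000·0.2500 = 0.3250 m
robot covers 1.3000·0.6500 − ½·2.0000·0.6500² = 0.4225 m while stopping
person approaches 0.6000·(0.2500+0.6500) = 0.5400 m
margins: 0.0600+0.0400+0.0800 = 0.1800 m
S_min ≈ 0.3250+0.4225+0.5400+0.1800  ⇒  S_min = 587/400 m

S_min = 587/400 m = 1.4675 m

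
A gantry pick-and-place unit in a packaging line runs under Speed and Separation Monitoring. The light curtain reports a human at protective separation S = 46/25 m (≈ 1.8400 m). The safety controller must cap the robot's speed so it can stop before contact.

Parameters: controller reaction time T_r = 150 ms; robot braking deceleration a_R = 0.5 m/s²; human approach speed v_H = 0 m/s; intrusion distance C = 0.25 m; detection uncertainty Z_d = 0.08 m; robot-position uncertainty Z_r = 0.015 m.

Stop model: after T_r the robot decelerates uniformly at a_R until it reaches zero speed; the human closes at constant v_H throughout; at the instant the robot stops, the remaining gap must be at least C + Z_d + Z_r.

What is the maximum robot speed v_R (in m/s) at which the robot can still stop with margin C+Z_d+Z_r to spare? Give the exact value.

quadratic (1)·v² + (3/20)·v + (-299/200) = 0
  disc = (3/20)² − 4·(1)·(-299/200) = 2401/400 ; √disc = 49/20
  v_R = (−(3/20) + 49/20) / (2·(1)) = 23/20 m/s
check:
stop time T_s = (23/20)/(1/2) = 2.3000 s
robot in T_r: 1.1500·0.1500 = 0.1725 m
braking distance = 1.1500²/(2·0.5000) = 1.3225 m
human over T_r+T_s: 0.0000·(0.1500+2.3000) = 0.0000 m
C+Z_d+Z_r = 0.2500+0.0800+0.0150 = 0.3450 m
sum ≈ 0.1725+1.3225+0.0000+0.3450 ≈ 1.8400 m = S ✓

v_R_max = 23/20 m/s = 1.1500 m/s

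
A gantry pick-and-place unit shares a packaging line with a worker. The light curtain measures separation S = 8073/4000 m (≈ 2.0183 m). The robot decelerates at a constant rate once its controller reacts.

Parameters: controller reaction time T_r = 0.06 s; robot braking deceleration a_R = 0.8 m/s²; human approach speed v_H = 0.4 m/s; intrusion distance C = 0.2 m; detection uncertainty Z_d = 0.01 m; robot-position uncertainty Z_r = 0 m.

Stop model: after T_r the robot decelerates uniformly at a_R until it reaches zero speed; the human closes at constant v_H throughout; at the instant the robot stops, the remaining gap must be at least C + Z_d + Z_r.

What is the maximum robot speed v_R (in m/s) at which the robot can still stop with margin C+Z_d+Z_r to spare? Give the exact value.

v_R_max = 13/10 m/s = 1.3000 m/s

at the boundary: (5/8)·v² + (14/25)·v + (-7137/4000) = 0
  disc = (14/25)² − 4·(5/8)·(-7137/4000) = 190969/40000 ; √disc = 437/200
  v_R = (−(14/25) + 437/200) / (2·(5/8)) = 13/10 m/s
check:
braking lasts T_s = (13/10)/(4/5) = 1.6250 s
reaction-phase robot travel = 1.3000·0.0600 = 0.0780 m
robot under decel: 1.3000²/(2·0.8000) = 1.0562 m
human over T_r+T_s: 0.4000·(0.0600+1.6250) = 0.6740 m
C+Z_d+Z_r = 0.2000+0.0100+0.0000 = 0.2100 m
sum ≈ 0.0780+1.0562+0.6740+0.2100 ≈ 2.0183 m = S ✓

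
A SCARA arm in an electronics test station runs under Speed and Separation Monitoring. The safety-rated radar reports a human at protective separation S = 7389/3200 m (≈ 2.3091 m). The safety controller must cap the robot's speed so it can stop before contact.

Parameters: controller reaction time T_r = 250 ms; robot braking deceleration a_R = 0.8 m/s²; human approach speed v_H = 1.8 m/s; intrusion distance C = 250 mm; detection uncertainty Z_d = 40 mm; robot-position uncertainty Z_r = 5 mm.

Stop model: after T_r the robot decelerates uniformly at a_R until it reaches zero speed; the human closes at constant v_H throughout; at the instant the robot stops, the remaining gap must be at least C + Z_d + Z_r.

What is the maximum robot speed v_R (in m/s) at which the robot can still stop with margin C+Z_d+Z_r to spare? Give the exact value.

v_R_max = 11/20 m/s = 0.5500 m/s

collect terms ⇒ (5/8)·v_R² + (5/2)·v_R + (-1001/640) = 0
  disc = (5/2)² − 4·(5/8)·(-1001/640) = 2601/256 ; √disc = 51/16
  v_R = (−(5/2) + 51/16) / (2·(5/8)) = 11/20 m/s
check:
T_s = v_R/a_R = (11/20)/(4/5) = 0.6875 s
reaction-phase robot travel = 0.5500·0.2500 = 0.1375 m
robot under decel: 0.5500²/(2·0.8000) = 0.1891 m
person approaches 1.8000·(0.2500+0.6875) = 1.6875 m
margins: 0.2500+0.0400+0.0050 = 0.2950 m
sum ≈ 0.1375+0.1891+1.6875+0.2950 ≈ 2.3091 m = S ✓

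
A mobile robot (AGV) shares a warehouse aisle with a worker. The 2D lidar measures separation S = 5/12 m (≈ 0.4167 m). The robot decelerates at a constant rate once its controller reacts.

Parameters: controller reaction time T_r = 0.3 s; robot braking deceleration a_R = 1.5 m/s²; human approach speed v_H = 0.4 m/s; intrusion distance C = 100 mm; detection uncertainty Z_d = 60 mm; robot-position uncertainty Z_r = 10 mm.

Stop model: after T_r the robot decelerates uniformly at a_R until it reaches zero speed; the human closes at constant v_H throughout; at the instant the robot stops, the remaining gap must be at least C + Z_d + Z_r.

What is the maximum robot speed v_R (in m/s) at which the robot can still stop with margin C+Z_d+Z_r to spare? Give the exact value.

v_R_max = 1/5 m/s = 0.2000 m/s

at the boundary: (1/3)·v² + (17/30)·v + (-19/150) = 0
  disc = (17/30)² − 4·(1/3)·(-19/150) = 49/100 ; √disc = 7/10
  v_R = (−(17/30) + 7/10) / (2·(1/3)) = 1/5 m/s
check:
T_s = v_R/a_R = (1/5)/(3/2) = 0.1333 s
robot covers v_R·T_r = 0.2000·0.3000 = 0.0600 m before braking
robot under decel: 0.2000²/(2·1.5000) = 0.0133 m
human over T_r+T_s: 0.4000·(0.3000+0.1333) = 0.1733 m
margins: 0.1000+0.0600+0.0100 = 0.1700 m
sum ≈ 0.0600+0.0133+0.1733+0.1700 ≈ 0.4167 m = S ✓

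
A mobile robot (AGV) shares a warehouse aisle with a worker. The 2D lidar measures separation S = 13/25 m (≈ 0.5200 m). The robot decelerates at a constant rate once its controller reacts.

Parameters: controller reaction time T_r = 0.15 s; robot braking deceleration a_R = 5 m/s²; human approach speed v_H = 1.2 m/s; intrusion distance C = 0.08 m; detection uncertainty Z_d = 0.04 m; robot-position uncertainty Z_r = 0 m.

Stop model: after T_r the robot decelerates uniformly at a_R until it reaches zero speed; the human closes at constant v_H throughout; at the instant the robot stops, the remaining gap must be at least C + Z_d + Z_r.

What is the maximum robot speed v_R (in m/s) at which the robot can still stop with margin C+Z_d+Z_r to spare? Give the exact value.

at the boundary: (1/10)·v² + (39/100)·v + (-11/50) = 0
  disc = (39/100)² − 4·(1/10)·(-11/50) = 2401/10000 ; √disc = 49/100
  v_R = (−(39/100) + 49/100) / (2·(1/10)) = 1/2 m/s
check:
T_s = v_R/a_R = (1/2)/5 = 0.1000 s
robot covers v_R·T_r = 0.5000·0.1500 = 0.0750 m before braking
braking distance = 0.5000²/(2·5.0000) = 0.0250 m
human over T_r+T_s: 1.2000·(0.1500+0.1000) = 0.3000 m
margins: 0.0800+0.0400+0.0000 = 0.1200 m
sum ≈ 0.0750+0.0250+0.3000+0.1200 ≈ 0.5200 m = S ✓

v_R_max = 1/2 m/s = 0.5000 m/s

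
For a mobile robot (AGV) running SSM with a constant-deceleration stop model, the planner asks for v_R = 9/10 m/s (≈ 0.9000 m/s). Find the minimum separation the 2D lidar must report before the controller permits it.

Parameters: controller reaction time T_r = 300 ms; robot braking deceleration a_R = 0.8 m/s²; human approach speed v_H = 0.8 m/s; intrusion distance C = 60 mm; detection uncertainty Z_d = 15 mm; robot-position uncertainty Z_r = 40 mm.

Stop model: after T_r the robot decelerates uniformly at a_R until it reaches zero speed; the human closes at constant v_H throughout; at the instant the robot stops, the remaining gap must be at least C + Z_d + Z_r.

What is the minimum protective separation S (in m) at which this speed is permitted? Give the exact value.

S_min = 65/32 m = 2.0312 m

braking lasts T_s = (9/10)/(4/5) = 1.1250 s
robot in T_r: 0.9000·0.3000 = 0.2700 m
braking distance = 0.9000²/(2·0.8000) = 0.5062 m
human closes 0.8000·1.4250 = 1.1400 m
C+Z_d+Z_r = 0.0600+0.0150+0.0400 = 0.1150 m
S_min ≈ 0.2700+0.5062+1.1400+0.1150  ⇒  S_min = 65/32 m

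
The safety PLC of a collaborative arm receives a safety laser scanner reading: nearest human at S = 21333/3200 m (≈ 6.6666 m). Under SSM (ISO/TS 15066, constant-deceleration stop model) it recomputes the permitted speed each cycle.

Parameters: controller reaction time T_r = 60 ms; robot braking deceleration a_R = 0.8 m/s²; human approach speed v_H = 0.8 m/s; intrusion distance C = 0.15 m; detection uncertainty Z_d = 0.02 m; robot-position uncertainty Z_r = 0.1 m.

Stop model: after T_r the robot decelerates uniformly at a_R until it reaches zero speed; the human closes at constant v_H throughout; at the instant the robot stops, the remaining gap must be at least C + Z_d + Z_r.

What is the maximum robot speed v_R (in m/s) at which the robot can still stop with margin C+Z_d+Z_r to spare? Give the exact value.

v_R_max = 49/20 m/s = 2.4500 m/s

at the boundary: (5/8)·v² + (53/50)·v + (-101577/16000) = 0
  disc = (53/50)² − 4·(5/8)·(-101577/16000) = 2719201/160000 ; √disc = 1649/400
  v_R = (−(53/50) + 1649/400) / (2·(5/8)) = 49/20 m/s
check:
stop time T_s = (49/20)/(4/5) = 3.0625 s
reaction-phase robot travel = 2.4500·0.0600 = 0.1470 m
robot under decel: 2.4500²/(2·0.8000) = 3.7516 m
human over T_r+T_s: 0.8000·(0.0600+3.0625) = 2.4980 m
C+Z_d+Z_r = 0.1500+0.0200+0.1000 = 0.2700 m
sum ≈ 0.1470+3.7516+2.4980+0.2700 ≈ 6.6666 m = S ✓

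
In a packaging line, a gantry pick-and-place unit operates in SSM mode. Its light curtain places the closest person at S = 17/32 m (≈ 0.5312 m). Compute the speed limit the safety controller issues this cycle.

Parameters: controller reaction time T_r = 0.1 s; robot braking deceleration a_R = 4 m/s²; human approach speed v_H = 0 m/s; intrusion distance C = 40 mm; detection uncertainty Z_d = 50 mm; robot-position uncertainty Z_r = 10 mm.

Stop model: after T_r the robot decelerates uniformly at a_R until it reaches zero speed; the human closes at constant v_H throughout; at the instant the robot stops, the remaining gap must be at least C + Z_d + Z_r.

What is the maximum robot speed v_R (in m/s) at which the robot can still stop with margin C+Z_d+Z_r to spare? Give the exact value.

at the boundary: (1/8)·v² + (1/10)·v + (-69/160) = 0
  disc = (1/10)² − 4·(1/8)·(-69/160) = 361/1600 ; √disc = 19/40
  v_R = (−(1/10) + 19/40) / (2·(1/8)) = 3/2 m/s
check:
T_s = v_R/a_R = (3/2)/4 = 0.3750 s
reaction-phase robot travel = 1.5000·0.1000 = 0.1500 m
robot covers 1.5000·0.3750 − ½·4.0000·0.3750² = 0.2812 m while stopping
human closes 0.0000·0.4750 = 0.0000 m
C+Z_d+Z_r = 0.0400+0.0500+0.0100 = 0.1000 m
sum ≈ 0.1500+0.2812+0.0000+0.1000 ≈ 0.5312 m = S ✓

v_R_max = 3/2 m/s = 1.5000 m/s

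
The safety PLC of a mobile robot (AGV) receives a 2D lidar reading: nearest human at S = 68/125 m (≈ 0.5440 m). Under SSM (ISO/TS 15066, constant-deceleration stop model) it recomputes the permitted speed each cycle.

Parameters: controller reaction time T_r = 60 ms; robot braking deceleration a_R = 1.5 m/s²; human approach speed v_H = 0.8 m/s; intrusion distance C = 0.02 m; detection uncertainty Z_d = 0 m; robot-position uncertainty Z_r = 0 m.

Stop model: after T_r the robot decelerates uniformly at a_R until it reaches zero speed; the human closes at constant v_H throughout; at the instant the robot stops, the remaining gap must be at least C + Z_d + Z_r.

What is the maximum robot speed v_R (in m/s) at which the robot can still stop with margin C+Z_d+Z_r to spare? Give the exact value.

collect terms ⇒ (1/3)·v_R² + (89/150)·v_R + (-119/250) = 0
  disc = (89/150)² − 4·(1/3)·(-119/250) = 22201/22500 ; √disc = 149/150
  v_R = (−(89/150) + 149/150) / (2·(1/3)) = 3/5 m/s
check:
stop time T_s = (3/5)/(3/2) = 0.4000 s
robot in T_r: 0.6000·0.0600 = 0.0360 m
robot covers 0.6000·0.4000 − ½·1.5000·0.4000² = 0.1200 m while stopping
human closes 0.8000·0.4600 = 0.3680 m
margins: 0.0200+0.0000+0.0000 = 0.0200 m
sum ≈ 0.0360+0.1200+0.3680+0.0200 ≈ 0.5440 m = S ✓

v_R_max = 3/5 m/s = 0.6000 m/s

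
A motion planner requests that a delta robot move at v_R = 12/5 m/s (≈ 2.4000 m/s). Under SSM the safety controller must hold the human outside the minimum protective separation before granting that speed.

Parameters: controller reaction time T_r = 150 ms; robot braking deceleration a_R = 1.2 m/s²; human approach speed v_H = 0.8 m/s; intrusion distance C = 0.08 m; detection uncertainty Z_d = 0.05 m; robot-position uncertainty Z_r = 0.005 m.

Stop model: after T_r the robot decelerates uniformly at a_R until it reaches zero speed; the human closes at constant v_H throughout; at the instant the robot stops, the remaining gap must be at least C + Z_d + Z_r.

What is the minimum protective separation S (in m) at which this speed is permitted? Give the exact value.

S_min = 923/200 m = 4.6150 m

braking lasts T_s = (12/5)/(6/5) = 2.0000 s
robot covers v_R·T_r = 2.4000·0.1500 = 0.3600 m before braking
robot under decel: 2.4000²/(2·1.2000) = 2.4000 m
human over T_r+T_s: 0.8000·(0.1500+2.0000) = 1.7200 m
margins: 0.0800+0.0500+0.0050 = 0.1350 m
S_min ≈ 0.3600+2.4000+1.7200+0.1350  ⇒  S_min = 923/200 m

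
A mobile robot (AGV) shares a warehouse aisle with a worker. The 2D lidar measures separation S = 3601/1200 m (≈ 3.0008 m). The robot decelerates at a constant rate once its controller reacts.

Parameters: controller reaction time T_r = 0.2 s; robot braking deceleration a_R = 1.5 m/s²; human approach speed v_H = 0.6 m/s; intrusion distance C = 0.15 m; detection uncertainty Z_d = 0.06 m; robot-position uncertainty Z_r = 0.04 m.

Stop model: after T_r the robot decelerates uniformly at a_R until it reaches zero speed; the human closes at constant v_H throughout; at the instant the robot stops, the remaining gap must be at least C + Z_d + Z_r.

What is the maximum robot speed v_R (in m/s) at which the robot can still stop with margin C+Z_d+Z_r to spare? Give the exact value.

quadratic (1/3)·v² + (3/5)·v + (-3157/1200) = 0
  disc = (3/5)² − 4·(1/3)·(-3157/1200) = 3481/900 ; √disc = 59/30
  v_R = (−(3/5) + 59/30) / (2·(1/3)) = 41/20 m/s
check:
braking lasts T_s = (41/20)/(3/2) = 1.3667 s
reaction-phase robot travel = 2.0500·0.2000 = 0.4100 m
braking distance = 2.0500²/(2·1.5000) = 1.4008 m
human closes 0.6000·1.5667 = 0.9400 m
margins: 0.1500+0.0600+0.0400 = 0.2500 m
sum ≈ 0.4100+1.4008+0.9400+0.2500 ≈ 3.0008 m = S ✓

v_R_max = 41/20 m/s = 2.0500 m/s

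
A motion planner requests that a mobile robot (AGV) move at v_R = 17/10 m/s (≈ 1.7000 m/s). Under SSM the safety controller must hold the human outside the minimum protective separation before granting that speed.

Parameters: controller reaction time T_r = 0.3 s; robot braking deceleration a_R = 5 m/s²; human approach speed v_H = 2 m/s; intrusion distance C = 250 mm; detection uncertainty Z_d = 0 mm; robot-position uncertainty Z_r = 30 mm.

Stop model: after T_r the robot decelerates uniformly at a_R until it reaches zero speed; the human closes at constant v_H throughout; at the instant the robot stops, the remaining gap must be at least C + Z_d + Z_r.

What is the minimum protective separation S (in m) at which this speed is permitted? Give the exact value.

S_min = 2359/1000 m = 2.3590 m

braking lasts T_s = (17/10)/5 = 0.3400 s
robot in T_r: 1.7000·0.3000 = 0.5100 m
robot under decel: 1.7000²/(2·5.0000) = 0.2890 m
person approaches 2.0000·(0.3000+0.3400) = 1.2800 m
residual clearance needed = 0.2500+0.0000+0.0300 = 0.2800 m
S_min ≈ 0.5100+0.2890+1.2800+0.2800  ⇒  S_min = 2359/1000 m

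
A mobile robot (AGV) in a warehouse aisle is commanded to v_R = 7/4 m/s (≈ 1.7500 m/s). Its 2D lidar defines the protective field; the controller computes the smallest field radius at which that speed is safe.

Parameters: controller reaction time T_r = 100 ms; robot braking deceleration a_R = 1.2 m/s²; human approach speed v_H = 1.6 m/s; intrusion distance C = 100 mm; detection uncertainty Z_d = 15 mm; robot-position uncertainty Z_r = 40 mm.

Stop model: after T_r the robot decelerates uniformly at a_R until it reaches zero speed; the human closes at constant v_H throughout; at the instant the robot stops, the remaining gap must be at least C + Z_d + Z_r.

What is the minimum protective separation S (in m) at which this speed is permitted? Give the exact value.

T_s = v_R/a_R = (7/4)/(6/5) = 1.4583 s
robot covers v_R·T_r = 1.7500·0.1000 = 0.1750 m before braking
robot under decel: 1.7500²/(2·1.2000) = 1.2760 m
human over T_r+T_s: 1.6000·(0.1000+1.4583) = 2.4933 m
margins: 0.1000+0.0150+0.0400 = 0.1550 m
S_min ≈ 0.1750+1.2760+2.4933+0.1550  ⇒  S_min = 6559/1600 m

S_min = 6559/1600 m = 4.0994 m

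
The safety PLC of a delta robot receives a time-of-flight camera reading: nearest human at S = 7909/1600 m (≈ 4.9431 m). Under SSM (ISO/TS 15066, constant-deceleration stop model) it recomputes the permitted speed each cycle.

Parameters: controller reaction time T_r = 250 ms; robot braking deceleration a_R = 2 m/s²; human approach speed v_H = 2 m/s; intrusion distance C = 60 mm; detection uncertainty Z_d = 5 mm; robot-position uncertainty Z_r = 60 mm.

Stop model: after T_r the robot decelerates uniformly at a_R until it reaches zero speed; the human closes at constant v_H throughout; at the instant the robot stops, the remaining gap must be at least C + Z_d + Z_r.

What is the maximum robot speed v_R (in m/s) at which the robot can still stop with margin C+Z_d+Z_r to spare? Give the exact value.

v_R_max = 47/20 m/s = 2.3500 m/s

at the boundary: (1/4)·v² + (5/4)·v + (-6909/1600) = 0
  disc = (5/4)² − 4·(1/4)·(-6909/1600) = 9409/1600 ; √disc = 97/40
  v_R = (−(5/4) + 97/40) / (2·(1/4)) = 47/20 m/s
check:
T_s = v_R/a_R = (47/20)/2 = 1.1750 s
robot in T_r: 2.3500·0.2500 = 0.5875 m
robot covers 2.3500·1.1750 − ½·2.0000·1.1750² = 1.3806 m while stopping
human over T_r+T_s: 2.0000·(0.2500+1.1750) = 2.8500 m
C+Z_d+Z_r = 0.0600+0.0050+0.0600 = 0.1250 m
sum ≈ 0.5875+1.3806+2.8500+0.1250 ≈ 4.9431 m = S ✓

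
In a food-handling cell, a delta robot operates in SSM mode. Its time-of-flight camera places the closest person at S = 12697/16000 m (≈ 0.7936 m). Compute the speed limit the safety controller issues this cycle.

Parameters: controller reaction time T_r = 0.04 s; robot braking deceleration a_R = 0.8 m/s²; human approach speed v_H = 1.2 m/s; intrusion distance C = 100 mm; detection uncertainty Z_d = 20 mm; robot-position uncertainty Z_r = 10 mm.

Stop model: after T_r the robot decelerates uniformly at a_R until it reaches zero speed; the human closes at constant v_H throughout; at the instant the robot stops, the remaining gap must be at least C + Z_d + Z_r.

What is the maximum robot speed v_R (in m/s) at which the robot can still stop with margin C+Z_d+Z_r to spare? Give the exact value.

v_R_max = 7/20 m/s = 0.3500 m/s

collect terms ⇒ (5/8)·v_R² + (77/50)·v_R + (-9849/16000) = 0
  disc = (77/50)² − 4·(5/8)·(-9849/16000) = 625681/160000 ; √disc = 791/400
  v_R = (−(77/50) + 791/400) / (2·(5/8)) = 7/20 m/s
check:
T_s = v_R/a_R = (7/20)/(4/5) = 0.4375 s
robot covers v_R·T_r = 0.3500·0.0400 = 0.0140 m before braking
braking distance = 0.3500²/(2·0.8000) = 0.0766 m
person approaches 1.2000·(0.0400+0.4375) = 0.5730 m
C+Z_d+Z_r = 0.1000+0.0200+0.0100 = 0.1300 m
sum ≈ 0.0140+0.0766+0.5730+0.1300 ≈ 0.7936 m = S ✓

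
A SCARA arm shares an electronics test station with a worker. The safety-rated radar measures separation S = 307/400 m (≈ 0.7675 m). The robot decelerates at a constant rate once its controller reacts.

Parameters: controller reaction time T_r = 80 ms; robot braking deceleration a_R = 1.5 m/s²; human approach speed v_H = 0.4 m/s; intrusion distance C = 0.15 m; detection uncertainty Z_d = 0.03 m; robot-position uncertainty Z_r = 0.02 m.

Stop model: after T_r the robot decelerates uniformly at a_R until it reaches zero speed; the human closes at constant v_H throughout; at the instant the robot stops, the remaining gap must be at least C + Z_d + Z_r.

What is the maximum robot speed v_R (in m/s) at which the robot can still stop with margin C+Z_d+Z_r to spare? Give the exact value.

v_R_max = 17/20 m/s = 0.8500 m/s

collect terms ⇒ (1/3)·v_R² + (26/75)·v_R + (-1071/2000) = 0
  disc = (26/75)² − 4·(1/3)·(-1071/2000) = 18769/22500 ; √disc = 137/150
  v_R = (−(26/75) + 137/150) / (2·(1/3)) = 17/20 m/s
check:
T_s = v_R/a_R = (17/20)/(3/2) = 0.5667 s
robot in T_r: 0.8500·0.0800 = 0.0680 m
braking distance = 0.8500²/(2·1.5000) = 0.2408 m
person approaches 0.4000·(0.0800+0.5667) = 0.2587 m
residual clearance needed = 0.1500+0.0300+0.0200 = 0.2000 m
sum ≈ 0.0680+0.2408+0.2587+0.2000 ≈ 0.7675 m = S ✓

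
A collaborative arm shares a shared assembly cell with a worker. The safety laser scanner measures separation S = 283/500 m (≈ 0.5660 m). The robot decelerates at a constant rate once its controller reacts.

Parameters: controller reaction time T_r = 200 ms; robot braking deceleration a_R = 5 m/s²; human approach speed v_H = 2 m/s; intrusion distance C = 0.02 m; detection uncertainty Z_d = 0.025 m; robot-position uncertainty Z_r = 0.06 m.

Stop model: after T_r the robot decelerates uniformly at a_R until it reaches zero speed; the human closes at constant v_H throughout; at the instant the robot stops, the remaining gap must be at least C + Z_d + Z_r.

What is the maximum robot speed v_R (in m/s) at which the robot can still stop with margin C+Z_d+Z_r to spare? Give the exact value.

collect terms ⇒ (1/10)·v_R² + (3/5)·v_R + (-61/1000) = 0
  disc = (3/5)² − 4·(1/10)·(-61/1000) = 961/2500 ; √disc = 31/50
  v_R = (−(3/5) + 31/50) / (2·(1/10)) = 1/10 m/s
check:
stop time T_s = (1/10)/5 = 0.0200 s
reaction-phase robot travel = 0.1000·0.2000 = 0.0200 m
braking distance = 0.1000²/(2·5.0000) = 0.0010 m
human over T_r+T_s: 2.0000·(0.2000+0.0200) = 0.4400 m
C+Z_d+Z_r = 0.0200+0.0250+0.0600 = 0.1050 m
sum ≈ 0.0200+0.0010+0.4400+0.1050 ≈ 0.5660 m = S ✓

v_R_max = 1/10 m/s = 0.1000 m/s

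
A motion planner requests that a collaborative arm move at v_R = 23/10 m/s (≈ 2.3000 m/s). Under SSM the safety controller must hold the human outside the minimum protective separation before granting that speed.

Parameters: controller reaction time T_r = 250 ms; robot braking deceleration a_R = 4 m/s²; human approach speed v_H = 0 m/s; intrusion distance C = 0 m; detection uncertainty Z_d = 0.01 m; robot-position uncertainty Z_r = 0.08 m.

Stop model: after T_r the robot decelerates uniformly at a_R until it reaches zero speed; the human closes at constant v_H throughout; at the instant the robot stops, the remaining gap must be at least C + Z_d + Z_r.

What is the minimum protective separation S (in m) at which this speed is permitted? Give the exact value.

stop time T_s = (23/10)/4 = 0.5750 s
robot in T_r: 2.3000·0.2500 = 0.5750 m
robot under decel: 2.3000²/(2·4.0000) = 0.6613 m
human closes 0.0000·0.8250 = 0.0000 m
margins: 0.0000+0.0100+0.0800 = 0.0900 m
S_min ≈ 0.5750+0.6613+0.0000+0.0900  ⇒  S_min = 1061/800 m

S_min = 1061/800 m = 1.3262 m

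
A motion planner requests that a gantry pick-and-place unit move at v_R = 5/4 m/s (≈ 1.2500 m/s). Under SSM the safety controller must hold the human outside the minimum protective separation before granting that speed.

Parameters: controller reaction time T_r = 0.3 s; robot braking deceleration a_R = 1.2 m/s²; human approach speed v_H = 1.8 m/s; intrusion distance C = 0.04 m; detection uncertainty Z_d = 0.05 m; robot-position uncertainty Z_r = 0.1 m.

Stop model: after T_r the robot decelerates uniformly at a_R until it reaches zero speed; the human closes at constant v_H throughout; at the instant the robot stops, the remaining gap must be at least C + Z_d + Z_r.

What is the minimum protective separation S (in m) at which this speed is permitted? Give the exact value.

S_min = 17429/4800 m = 3.6310 m

stop time T_s = (5/4)/(6/5) = 1.0417 s
robot in T_r: 1.2500·0.3000 = 0.3750 m
robot under decel: 1.2500²/(2·1.2000) = 0.6510 m
person approaches 1.8000·(0.3000+1.0417) = 2.4150 m
residual clearance needed = 0.0400+0.0500+0.1000 = 0.1900 m
S_min ≈ 0.3750+0.6510+2.4150+0.1900  ⇒  S_min = 17429/4800 m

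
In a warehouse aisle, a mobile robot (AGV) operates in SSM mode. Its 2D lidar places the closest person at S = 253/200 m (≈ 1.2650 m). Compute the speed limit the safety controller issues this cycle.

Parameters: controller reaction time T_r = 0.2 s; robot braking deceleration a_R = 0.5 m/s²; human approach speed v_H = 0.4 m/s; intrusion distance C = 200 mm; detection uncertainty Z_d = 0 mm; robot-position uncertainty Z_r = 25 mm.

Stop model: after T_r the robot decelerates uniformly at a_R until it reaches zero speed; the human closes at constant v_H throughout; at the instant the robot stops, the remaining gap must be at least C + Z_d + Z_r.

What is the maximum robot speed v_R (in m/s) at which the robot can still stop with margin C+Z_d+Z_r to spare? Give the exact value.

v_R_max = 3/5 m/s = 0.6000 m/s

at the boundary: (1)·v² + (1)·v + (-24/25) = 0
  disc = (1)² − 4·(1)·(-24/25) = 121/25 ; √disc = 11/5
  v_R = (−(1) + 11/5) / (2·(1)) = 3/5 m/s
check:
T_s = v_R/a_R = (3/5)/(1/2) = 1.2000 s
robot covers v_R·T_r = 0.6000·0.2000 = 0.1200 m before braking
braking distance = 0.6000²/(2·0.5000) = 0.3600 m
person approaches 0.4000·(0.2000+1.2000) = 0.5600 m
margins: 0.2000+0.0000+0.0250 = 0.2250 m
sum ≈ 0.1200+0.3600+0.5600+0.2250 ≈ 1.2650 m = S ✓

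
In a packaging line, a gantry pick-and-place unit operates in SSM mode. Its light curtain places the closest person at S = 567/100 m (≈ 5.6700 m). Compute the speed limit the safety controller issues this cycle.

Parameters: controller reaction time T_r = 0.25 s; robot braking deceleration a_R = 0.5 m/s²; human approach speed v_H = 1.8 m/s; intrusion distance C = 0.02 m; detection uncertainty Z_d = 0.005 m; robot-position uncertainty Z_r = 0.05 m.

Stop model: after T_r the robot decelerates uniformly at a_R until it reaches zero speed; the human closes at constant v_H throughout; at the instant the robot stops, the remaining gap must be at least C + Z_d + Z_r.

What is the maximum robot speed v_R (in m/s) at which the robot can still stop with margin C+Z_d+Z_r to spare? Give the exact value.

quadratic (1)·v² + (77/20)·v + (-1029/200) = 0
  disc = (77/20)² − 4·(1)·(-1029/200) = 14161/400 ; √disc = 119/20
  v_R = (−(77/20) + 119/20) / (2·(1)) = 21/20 m/s
check:
T_s = v_R/a_R = (21/20)/(1/2) = 2.1000 s
robot in T_r: 1.0500·0.2500 = 0.2625 m
robot covers 1.0500·2.1000 − ½·0.5000·2.1000² = 1.1025 m while stopping
human closes 1.8000·2.3500 = 4.2300 m
C+Z_d+Z_r = 0.0200+0.0050+0.0500 = 0.0750 m
sum ≈ 0.2625+1.1025+4.2300+0.0750 ≈ 5.6700 m = S ✓

v_R_max = 21/20 m/s = 1.0500 m/s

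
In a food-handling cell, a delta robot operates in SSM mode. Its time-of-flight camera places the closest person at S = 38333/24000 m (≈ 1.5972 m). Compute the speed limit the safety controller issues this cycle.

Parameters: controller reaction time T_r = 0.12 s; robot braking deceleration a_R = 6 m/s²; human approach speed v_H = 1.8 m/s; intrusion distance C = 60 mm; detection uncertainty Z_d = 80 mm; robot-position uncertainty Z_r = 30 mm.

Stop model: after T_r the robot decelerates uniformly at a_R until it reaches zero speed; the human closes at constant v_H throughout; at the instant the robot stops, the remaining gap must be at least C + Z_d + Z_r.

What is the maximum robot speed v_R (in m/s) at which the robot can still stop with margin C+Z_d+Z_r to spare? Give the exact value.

quadratic (1/12)·v² + (21/50)·v + (-29069/24000) = 0
  disc = (21/50)² − 4·(1/12)·(-29069/24000) = 208849/360000 ; √disc = 457/600
  v_R = (−(21/50) + 457/600) / (2·(1/12)) = 41/20 m/s
check:
stop time T_s = (41/20)/6 = 0.3417 s
robot in T_r: 2.0500·0.1200 = 0.2460 m
robot under decel: 2.0500²/(2·6.0000) = 0.3502 m
human over T_r+T_s: 1.8000·(0.1200+0.3417) = 0.8310 m
residual clearance needed = 0.0600+0.0800+0.0300 = 0.1700 m
sum ≈ 0.2460+0.3502+0.8310+0.1700 ≈ 1.5972 m = S ✓

v_R_max = 41/20 m/s = 2.0500 m/s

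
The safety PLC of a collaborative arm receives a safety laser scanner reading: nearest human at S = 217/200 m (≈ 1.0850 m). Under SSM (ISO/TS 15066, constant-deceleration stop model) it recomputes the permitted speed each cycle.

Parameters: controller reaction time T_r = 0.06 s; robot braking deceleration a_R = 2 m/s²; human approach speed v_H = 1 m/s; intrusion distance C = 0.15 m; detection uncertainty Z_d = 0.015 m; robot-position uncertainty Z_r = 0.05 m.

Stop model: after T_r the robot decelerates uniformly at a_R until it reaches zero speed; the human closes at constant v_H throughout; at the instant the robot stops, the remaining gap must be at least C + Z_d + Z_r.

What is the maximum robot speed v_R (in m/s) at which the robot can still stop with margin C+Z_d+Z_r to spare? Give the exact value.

quadratic (1/4)·v² + (14/25)·v + (-81/100) = 0
  disc = (14/25)² − 4·(1/4)·(-81/100) = 2809/2500 ; √disc = 53/50
  v_R = (−(14/25) + 53/50) / (2·(1/4)) = 1 m/s
check:
braking lasts T_s = 1/2 = 0.5000 s
robot in T_r: 1.0000·0.0600 = 0.0600 m
robot under decel: 1.0000²/(2·2.0000) = 0.2500 m
human over T_r+T_s: 1.0000·(0.0600+0.5000) = 0.5600 m
C+Z_d+Z_r = 0.1500+0.0150+0.0500 = 0.2150 m
sum ≈ 0.0600+0.2500+0.5600+0.2150 ≈ 1.0850 m = S ✓

v_R_max = 1 m/s = 1.0000 m/s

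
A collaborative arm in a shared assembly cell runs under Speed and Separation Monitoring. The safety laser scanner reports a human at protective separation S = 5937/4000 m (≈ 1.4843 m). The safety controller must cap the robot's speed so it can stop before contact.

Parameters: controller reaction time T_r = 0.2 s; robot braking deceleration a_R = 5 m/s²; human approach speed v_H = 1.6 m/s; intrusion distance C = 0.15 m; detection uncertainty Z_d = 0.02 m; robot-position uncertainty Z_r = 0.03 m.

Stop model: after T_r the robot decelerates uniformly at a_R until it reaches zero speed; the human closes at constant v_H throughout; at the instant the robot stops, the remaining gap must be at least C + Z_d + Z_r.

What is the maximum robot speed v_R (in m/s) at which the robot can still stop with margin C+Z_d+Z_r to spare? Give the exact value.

v_R_max = 29/20 m/s = 1.4500 m/s

at the boundary: (1/10)·v² + (13/25)·v + (-3857/4000) = 0
  disc = (13/25)² − 4·(1/10)·(-3857/4000) = 6561/10000 ; √disc = 81/100
  v_R = (−(13/25) + 81/100) / (2·(1/10)) = 29/20 m/s
check:
stop time T_s = (29/20)/5 = 0.2900 s
reaction-phase robot travel = 1.4500·0.2000 = 0.2900 m
braking distance = 1.4500²/(2·5.0000) = 0.2102 m
person approaches 1.6000·(0.2000+0.2900) = 0.7840 m
margins: 0.1500+0.0200+0.0300 = 0.2000 m
sum ≈ 0.2900+0.2102+0.7840+0.2000 ≈ 1.4843 m = S ✓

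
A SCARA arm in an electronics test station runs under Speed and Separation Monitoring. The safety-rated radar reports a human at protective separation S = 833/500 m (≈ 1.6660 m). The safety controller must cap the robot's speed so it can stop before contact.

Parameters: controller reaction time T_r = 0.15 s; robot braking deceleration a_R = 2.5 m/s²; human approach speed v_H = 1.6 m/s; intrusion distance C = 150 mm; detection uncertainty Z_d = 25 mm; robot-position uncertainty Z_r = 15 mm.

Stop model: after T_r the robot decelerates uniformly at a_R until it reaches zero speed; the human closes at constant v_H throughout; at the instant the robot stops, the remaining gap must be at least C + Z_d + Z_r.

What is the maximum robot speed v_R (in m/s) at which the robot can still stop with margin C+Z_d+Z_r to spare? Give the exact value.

v_R_max = 6/5 m/s = 1.2000 m/s

collect terms ⇒ (1/5)·v_R² + (79/100)·v_R + (-309/250) = 0
  disc = (79/100)² − 4·(1/5)·(-309/250) = 16129/10000 ; √disc = 127/100
  v_R = (−(79/100) + 127/100) / (2·(1/5)) = 6/5 m/s
check:
stop time T_s = (6/5)/(5/2) = 0.4800 s
robot covers v_R·T_r = 1.2000·0.1500 = 0.1800 m before braking
robot covers 1.2000·0.4800 − ½·2.5000·0.4800² = 0.2880 m while stopping
person approaches 1.6000·(0.1500+0.4800) = 1.0080 m
C+Z_d+Z_r = 0.1500+0.0250+0.0150 = 0.1900 m
sum ≈ 0.1800+0.2880+1.0080+0.1900 ≈ 1.6660 m = S ✓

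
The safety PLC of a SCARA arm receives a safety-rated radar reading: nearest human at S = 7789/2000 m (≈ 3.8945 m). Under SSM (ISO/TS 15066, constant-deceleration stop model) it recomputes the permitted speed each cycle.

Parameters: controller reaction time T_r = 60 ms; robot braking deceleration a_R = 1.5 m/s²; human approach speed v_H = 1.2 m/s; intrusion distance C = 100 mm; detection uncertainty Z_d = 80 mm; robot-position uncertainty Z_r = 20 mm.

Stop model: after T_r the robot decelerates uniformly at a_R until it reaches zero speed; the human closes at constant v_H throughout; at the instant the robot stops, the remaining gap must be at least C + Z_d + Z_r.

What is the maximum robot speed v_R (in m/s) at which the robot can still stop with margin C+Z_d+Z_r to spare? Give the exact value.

v_R_max = 9/4 m/s = 2.2500 m/s

collect terms ⇒ (1/3)·v_R² + (43/50)·v_R + (-1449/400) = 0
  disc = (43/50)² − 4·(1/3)·(-1449/400) = 3481/625 ; √disc = 59/25
  v_R = (−(43/50) + 59/25) / (2·(1/3)) = 9/4 m/s
check:
T_s = v_R/a_R = (9/4)/(3/2) = 1.5000 s
robot covers v_R·T_r = 2.2500·0.0600 = 0.1350 m before braking
robot under decel: 2.2500²/(2·1.5000) = 1.6875 m
person approaches 1.2000·(0.0600+1.5000) = 1.8720 m
residual clearance needed = 0.1000+0.0800+0.0200 = 0.2000 m
sum ≈ 0.1350+1.6875+1.8720+0.2000 ≈ 3.8945 m = S ✓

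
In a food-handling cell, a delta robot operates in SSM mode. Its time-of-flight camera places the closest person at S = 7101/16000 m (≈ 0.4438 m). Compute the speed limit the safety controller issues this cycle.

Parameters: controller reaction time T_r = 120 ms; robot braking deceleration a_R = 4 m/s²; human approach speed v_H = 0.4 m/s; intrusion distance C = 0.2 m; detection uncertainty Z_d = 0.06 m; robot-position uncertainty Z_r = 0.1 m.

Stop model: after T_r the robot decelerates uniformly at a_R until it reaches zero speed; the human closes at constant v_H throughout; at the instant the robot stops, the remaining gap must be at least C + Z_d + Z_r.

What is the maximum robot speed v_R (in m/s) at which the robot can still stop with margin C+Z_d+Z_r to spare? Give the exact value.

collect terms ⇒ (1/8)·v_R² + (11/50)·v_R + (-573/16000) = 0
  disc = (11/50)² − 4·(1/8)·(-573/16000) = 10609/160000 ; √disc = 103/400
  v_R = (−(11/50) + 103/400) / (2·(1/8)) = 3/20 m/s
check:
stop time T_s = (3/20)/4 = 0.0375 s
robot in T_r: 0.1500·0.1200 = 0.0180 m
robot covers 0.1500·0.0375 − ½·4.0000·0.0375² = 0.0028 m while stopping
human closes 0.4000·0.1575 = 0.0630 m
residual clearance needed = 0.2000+0.0600+0.1000 = 0.3600 m
sum ≈ 0.0180+0.0028+0.0630+0.3600 ≈ 0.4438 m = S ✓

v_R_max = 3/20 m/s = 0.1500 m/s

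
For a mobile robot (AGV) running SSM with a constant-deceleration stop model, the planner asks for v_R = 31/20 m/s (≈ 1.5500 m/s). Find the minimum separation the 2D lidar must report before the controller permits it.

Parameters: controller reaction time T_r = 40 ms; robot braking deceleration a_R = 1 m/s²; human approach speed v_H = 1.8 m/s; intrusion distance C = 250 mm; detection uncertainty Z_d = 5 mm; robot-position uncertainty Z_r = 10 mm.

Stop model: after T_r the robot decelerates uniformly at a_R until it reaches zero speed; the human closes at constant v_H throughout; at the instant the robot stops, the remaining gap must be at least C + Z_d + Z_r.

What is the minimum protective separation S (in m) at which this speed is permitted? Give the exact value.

S_min = 17561/4000 m = 4.3902 m

stop time T_s = (31/20)/1 = 1.5500 s
reaction-phase robot travel = 1.5500·0.0400 = 0.0620 m
braking distance = 1.5500²/(2·1.0000) = 1.2012 m
human closes 1.8000·1.5900 = 2.8620 m
C+Z_d+Z_r = 0.2500+0.0050+0.0100 = 0.2650 m
S_min ≈ 0.0620+1.2012+2.8620+0.2650  ⇒  S_min = 17561/4000 m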